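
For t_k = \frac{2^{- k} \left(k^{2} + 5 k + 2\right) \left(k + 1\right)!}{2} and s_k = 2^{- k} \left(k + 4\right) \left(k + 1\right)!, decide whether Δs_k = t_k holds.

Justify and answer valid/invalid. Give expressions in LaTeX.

valid (s_(k+1) − s_k reduces to t_k)

s_(k+1) = (k + 5)*factorial(k + 2)/(2*2**k)
s_(k+1) − s_k = (k**2 + 5*k + 2)*factorial(k + 1)/(2*2**k)
(s_(k+1) − s_k) − t_k = 0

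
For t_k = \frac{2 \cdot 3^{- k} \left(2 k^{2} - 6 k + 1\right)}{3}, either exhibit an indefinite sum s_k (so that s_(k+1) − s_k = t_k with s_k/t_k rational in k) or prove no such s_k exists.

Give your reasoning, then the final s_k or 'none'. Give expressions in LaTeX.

s_k = 2 \cdot 3^{- k} k \left(2 - k\right)

Ratio r(k) = (2*k**2 - 2*k - 3)/(3*(2*k**2 - 6*k + 1)).
Take A(k)=1/3, B(k)=1, C(k)=k**2 - 3*k + 1/2.
Key eq: (1/3)·f(k+1) = (1)·f(k) + (k**2 - 3*k + 1/2).
From deg A=0, deg B=0, deg C=2: d=2.
Solving with deg f ≤ 2: f(k) = -3*k*(k - 2)/2.
R(k) = B(k−1)·f(k)/C(k) = -3*k*(k - 2)/(2*k**2 - 6*k + 1); s_k = R·t_k = 2*k*(2 - k)/3**k.
s_(k+1) − s_k = 2*(2*k**2 - 6*k + 1)/(3*3**k) = t_k.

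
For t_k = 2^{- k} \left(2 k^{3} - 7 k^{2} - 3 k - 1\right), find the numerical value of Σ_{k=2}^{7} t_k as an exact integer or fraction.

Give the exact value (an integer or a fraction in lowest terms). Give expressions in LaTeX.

r(k) = (2*k**3 - k**2 - 11*k - 9)/(2*(2*k**3 - 7*k**2 - 3*k - 1)) after simplifying.
A = 1/2, B = 1, C = k**3 - 7*k**2/2 - 3*k/2 - 1/2.
Solve (1/2)·f(k+1) − (1)·f(k) = k**3 - 7*k**2/2 - 3*k/2 - 1/2.
From deg A=0, deg B=0, deg C=3: d=3.
Coefficient equations give f(k) = -(2*k + 1)*(k**2 - k + 1).
R(k) = B(k−1)·f(k)/C(k) = -2*(2*k + 1)*(k**2 - k + 1)/(2*k**3 - 7*k**2 - 3*k - 1); s_k = R·t_k = 2**(1 - k)*(-2*k**3 + k**2 - k - 1).
Verify: (2*k**3 - 7*k**2 - 3*k - 1)/2**k matches t_k.
Σ_(k=2)^(7) t_k = s_(8) − s_(2) = -969/128 − (-15/2) = -9/128.

Σ = -9/128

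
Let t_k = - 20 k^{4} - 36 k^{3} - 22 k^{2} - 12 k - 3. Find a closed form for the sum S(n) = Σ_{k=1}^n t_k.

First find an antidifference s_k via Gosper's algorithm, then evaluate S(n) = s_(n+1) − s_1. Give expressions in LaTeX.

S(n) = n \left(- 4 n^{4} - 19 n^{3} - 32 n^{2} - 26 n - 12\right)

The ratio is (20*k**4 + 116*k**3 + 250*k**2 + 244*k + 93)/(20*k**4 + 36*k**3 + 22*k**2 + 12*k + 3).
Gosper form: A/B · C(k+1)/C(k) with A=1, B=1, C=k**4 + 9*k**3/5 + 11*k**2/10 + 3*k/5 + 3/20.
f must satisfy (1)·f(k+1) − (1)·f(k) = k**4 + 9*k**3/5 + 11*k**2/10 + 3*k/5 + 3/20.
Degrees (0,0,4) ⇒ d ≤ 5.
Solving with deg f ≤ 5: f(k) = k**2*(4*k**3 - k**2 - 4*k + 4)/20.
Certificate R = B(k−1)f/C = k**2*(4*k**3 - k**2 - 4*k + 4)/(20*k**4 + 36*k**3 + 22*k**2 + 12*k + 3) gives s_k = k**2*(-4*k**3 + k**2 + 4*k - 4).
Check: Δs_k = -20*k**4 - 36*k**3 - 22*k**2 - 12*k - 3. ✓
Telescope: S(n) = s_(n+1) − s_(1) = -4*n**5 - 19*n**4 - 32*n**3 - 26*n**2 - 12*n - 3 − (-3) = n*(-4*n**4 - 19*n**3 - 32*n**2 - 26*n - 12).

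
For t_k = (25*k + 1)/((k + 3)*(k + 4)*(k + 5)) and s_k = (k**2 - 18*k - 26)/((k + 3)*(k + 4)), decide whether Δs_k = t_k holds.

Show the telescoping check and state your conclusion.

valid; difference matches t_k

s_(k+1) = (-18*k + (k + 1)**2 - 44)/((k + 4)*(k + 5))
s_(k+1) − s_k = (25*k + 1)/(k**3 + 12*k**2 + 47*k + 60)
(s_(k+1) − s_k) − t_k = 0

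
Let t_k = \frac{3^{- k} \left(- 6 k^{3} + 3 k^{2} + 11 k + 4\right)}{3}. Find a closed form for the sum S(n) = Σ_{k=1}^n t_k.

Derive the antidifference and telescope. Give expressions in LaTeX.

S(n) = 3^{- n - 1} \left(- 10 \cdot 3^{n} + 3 n^{3} + 12 n^{2} + 17 n + 10\right)

Step 1: r(k) = (6*k**3 + 15*k**2 + k - 12)/(3*(6*k**3 - 3*k**2 - 11*k - 4)).
A = 1/3, B = 1, C = k**3 - k**2/2 - 11*k/6 - 2/3.
Key eq: (1/3)·f(k+1) = (1)·f(k) + (k**3 - k**2/2 - 11*k/6 - 2/3).
deg f ≤ 3 (via 0,0,3).
Match coefficients ⇒ f(k) = -(k + 1)*(3*k**2 + 2)/2.
Then R = B(k−1)f/C = -3*(k + 1)*(3*k**2 + 2)/((2*k + 1)*(3*k**2 - 3*k - 4)), so s_k = R(k)·t_k = (3*k**3 + 3*k**2 + 2*k + 2)/3**k.
Check: Δs_k = (-6*k**3 + 3*k**2 + 11*k + 4)/(3*3**k). ✓
s_(n+1) = 3**(-n - 1)*(3*n**3 + 12*n**2 + 17*n + 10) and s_(1) = 10/3, so S(n) = 3**(-n - 1)*(-10*3**n + 3*n**3 + 12*n**2 + 17*n + 10).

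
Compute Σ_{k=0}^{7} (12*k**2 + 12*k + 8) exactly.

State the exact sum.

Compute t_(k+1)/t_k: get (3*k**2 + 9*k + 8)/(3*k**2 + 3*k + 2).
A = 1, B = 1, C = k**2 + k + 2/3.
Solve (1)·f(k+1) − (1)·f(k) = k**2 + k + 2/3.
From deg A=0, deg B=0, deg C=2: d=3.
Solving with deg f ≤ 3: f(k) = k*(k**2 + 1)/3.
So s_k = (B(k−1)f/C)·t_k = (k*(k**2 + 1)/(3*k**2 + 3*k + 2))·t_k = 4*k*(k**2 + 1).
Check: Δs_k = 12*k**2 + 12*k + 8. ✓
Telescoping: Σ = s_(8) − s_(0) = 2080 − (0) = 2080.

Σ = 2080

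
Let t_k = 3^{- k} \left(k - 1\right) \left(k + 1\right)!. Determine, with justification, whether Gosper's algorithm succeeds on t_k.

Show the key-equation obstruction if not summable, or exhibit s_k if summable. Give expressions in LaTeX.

Yes. s_k = 3^{1 - k} \left(k + 1\right)!.

Compute t_(k+1)/t_k: get k*(k + 2)/(3*(k - 1)).
Take A(k)=k/3 + 2/3, B(k)=1, C(k)=k - 1.
Need (k/3 + 2/3)·f(k+1) − (1)·f(k) = k - 1.
Bound: deg f ≤ 0.
Solve for f: f(k) = 3 (degree 0 ≤ 0).
R(k) = B(k−1)·f(k)/C(k) = 3/(k - 1); s_k = R·t_k = 3**(1 - k)*factorial(k + 1).
Check: Δs_k = (k - 1)*factorial(k + 1)/3**k. ✓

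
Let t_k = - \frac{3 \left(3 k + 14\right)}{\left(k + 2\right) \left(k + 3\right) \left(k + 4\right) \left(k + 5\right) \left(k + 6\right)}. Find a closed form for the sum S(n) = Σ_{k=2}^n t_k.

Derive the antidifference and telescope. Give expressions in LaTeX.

S(n) = \frac{3 \left(- n^{3} - 13 n^{2} - 54 n + 68\right)}{140 \left(n^{3} + 13 n^{2} + 54 n + 72\right)}

Compute t_(k+1)/t_k: get (k + 2)*(3*k + 17)/((k + 7)*(3*k + 14)).
Factor: A=k + 2; B=k + 7; C=k + 14/3.
Key eq: (k + 2)·f(k+1) = (k + 6)·f(k) + (k + 14/3).
deg f ≤ 4 (via 1,1,1).
Match coefficients ⇒ f(k) = k*(k + 4)*(k**2 + 10*k + 31)/90.
R(k) = B(k−1)·f(k)/C(k) = k*(k + 4)*(k + 6)*(k**2 + 10*k + 31)/(30*(3*k + 14)); s_k = R·t_k = k*(-k**2 - 10*k - 31)/(10*(k**3 + 10*k**2 + 31*k + 30)).
Verify: 3*(-3*k - 14)/(k**5 + 20*k**4 + 155*k**3 + 580*k**2 + 1044*k + 720) matches t_k.
Telescope: S(n) = s_(n+1) − s_(2) = (-n**3 - 13*n**2 - 54*n - 42)/(10*(n**3 + 13*n**2 + 54*n + 72)) − (-11/140) = 3*(-n**3 - 13*n**2 - 54*n + 68)/(140*(n**3 + 13*n**2 + 54*n + 72)).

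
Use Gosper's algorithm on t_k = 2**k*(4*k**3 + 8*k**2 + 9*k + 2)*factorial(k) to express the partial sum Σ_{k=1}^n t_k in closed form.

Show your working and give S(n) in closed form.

t_(k+1)/t_k = 2*(4*k**4 + 24*k**3 + 57*k**2 + 60*k + 23)/(4*k**3 + 8*k**2 + 9*k + 2).
Gosper form: A/B · C(k+1)/C(k) with A=2*k + 2, B=1, C=k**3 + 2*k**2 + 9*k/4 + 1/2.
Key eq: (2*k + 2)·f(k+1) = (1)·f(k) + (k**3 + 2*k**2 + 9*k/4 + 1/2).
Degrees (1,0,3) ⇒ d ≤ 2.
Match coefficients ⇒ f(k) = k*(2*k - 1)/4.
R(k) = B(k−1)·f(k)/C(k) = k*(2*k - 1)/(4*k**3 + 8*k**2 + 9*k + 2); s_k = R·t_k = 2**k*k*(2*k - 1)*factorial(k).
Verify: 2**k*(4*k**3 + 8*k**2 + 9*k + 2)*factorial(k) matches t_k.
s_(n+1) = 2**(n + 1)*(n + 1)*(2*n + 1)*factorial(n + 1) and s_(1) = 2, so S(n) = 4*2**n*n**3*factorial(n) + 10*2**n*n**2*factorial(n) + 8*2**n*n*factorial(n) + 2*2**n*factorial(n) - 2.

S(n) = 4*2**n*n**3*factorial(n) + 10*2**n*n**2*factorial(n) + 8*2**n*n*factorial(n) + 2*2**n*factorial(n) - 2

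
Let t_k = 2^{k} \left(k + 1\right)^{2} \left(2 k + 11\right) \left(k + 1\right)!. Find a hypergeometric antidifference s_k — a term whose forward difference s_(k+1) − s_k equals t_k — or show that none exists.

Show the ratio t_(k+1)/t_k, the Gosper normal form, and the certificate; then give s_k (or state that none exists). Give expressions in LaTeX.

s_k = 2^{k} \left(k^{2} + 4 k - 3\right) \left(k + 1\right)!

The ratio is (k + 2)**3*(4*k + 26)/((k + 1)**2*(2*k + 11)).
A = 2*k + 4, B = 1, C = k**3 + 15*k**2/2 + 12*k + 11/2.
Key eq: (2*k + 4)·f(k+1) = (1)·f(k) + (k**3 + 15*k**2/2 + 12*k + 11/2).
Bound: deg f ≤ 2.
Coefficient equations give f(k) = (k**2 + 4*k - 3)/2.
R(k) = B(k−1)·f(k)/C(k) = (k**2 + 4*k - 3)/((k + 1)**2*(2*k + 11)); s_k = R·t_k = 2**k*(k**2 + 4*k - 3)*factorial(k + 1).
Δs = 2**k*(k + 1)**2*(2*k + 11)*factorial(k + 1), as required.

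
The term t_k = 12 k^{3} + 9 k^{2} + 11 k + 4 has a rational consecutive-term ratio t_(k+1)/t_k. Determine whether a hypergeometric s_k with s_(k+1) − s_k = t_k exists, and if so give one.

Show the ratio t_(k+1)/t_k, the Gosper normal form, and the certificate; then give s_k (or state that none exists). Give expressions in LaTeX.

s_k = k^{2} \left(3 k^{2} - 3 k + 4\right)

r(k) = (12*k**3 + 45*k**2 + 65*k + 36)/(12*k**3 + 9*k**2 + 11*k + 4) after simplifying.
So A=1 and B=1, with C=k**3 + 3*k**2/4 + 11*k/12 + 1/3.
Need (1)·f(k+1) − (1)·f(k) = k**3 + 3*k**2/4 + 11*k/12 + 1/3.
Degrees (0,0,3) ⇒ d ≤ 4.
Match coefficients ⇒ f(k) = k**2*(3*k**2 - 3*k + 4)/12.
R(k) = B(k−1)·f(k)/C(k) = k**2*(3*k**2 - 3*k + 4)/(12*k**3 + 9*k**2 + 11*k + 4); s_k = R·t_k = k**2*(3*k**2 - 3*k + 4).
Verify: 12*k**3 + 9*k**2 + 11*k + 4 matches t_k.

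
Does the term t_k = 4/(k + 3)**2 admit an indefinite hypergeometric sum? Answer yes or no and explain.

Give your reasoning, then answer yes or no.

Compute t_(k+1)/t_k: get (k + 3)**2/(k + 4)**2.
Normal form (A,B,C) = (k**2 + 6*k + 9, k**2 + 8*k + 16, 1).
Key eq: (k**2 + 6*k + 9)·f(k+1) = (k**2 + 6*k + 9)·f(k) + (1).
d = 0 from the (2,2,0) case.
Write f(k) = c0. Then LHS − RHS = -1, requiring -1 = 0: contradictory. No certificate.

No — t_k has no hypergeometric antidifference.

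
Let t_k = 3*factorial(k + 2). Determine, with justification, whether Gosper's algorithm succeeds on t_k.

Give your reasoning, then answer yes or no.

No; the degree bound rules out any f.

Step 1: r(k) = k + 3.
Factor: A=k + 3; B=1; C=1.
Key eq: (k + 3)·f(k+1) = (1)·f(k) + (1).
From deg A=1, deg B=0, deg C=0: d=-1.
deg f ≤ -1 is impossible — no certificate.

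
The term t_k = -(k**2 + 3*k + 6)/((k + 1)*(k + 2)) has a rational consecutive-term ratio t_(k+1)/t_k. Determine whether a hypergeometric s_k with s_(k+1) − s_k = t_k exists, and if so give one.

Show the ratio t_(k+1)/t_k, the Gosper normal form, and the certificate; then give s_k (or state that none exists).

s_k = k*(-k - 5)/(k + 1)

r(k) = (k + 1)*(3*k + (k + 1)**2 + 9)/((k + 3)*(k**2 + 3*k + 6)) after simplifying.
Factor: A=k + 1; B=k + 3; C=k**2 + 3*k + 6.
f must satisfy (k + 1)·f(k+1) − (k + 2)·f(k) = k**2 + 3*k + 6.
d = 2 from the (1,1,2) case.
Match coefficients ⇒ f(k) = k*(k + 5).
Certificate R = B(k−1)f/C = k*(k + 2)*(k + 5)/(k**2 + 3*k + 6) gives s_k = k*(-k - 5)/(k + 1).
Verify: (-k**2 - 3*k - 6)/(k**2 + 3*k + 2) matches t_k.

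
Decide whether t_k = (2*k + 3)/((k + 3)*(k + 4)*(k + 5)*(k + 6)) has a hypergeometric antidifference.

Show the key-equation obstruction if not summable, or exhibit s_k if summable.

Yes. s_k = k*(k**2 + 12*k + 17)/(30*(k + 3)*(k + 4)*(k + 5)).

t_(k+1)/t_k = (k + 3)*(2*k + 5)/((k + 7)*(2*k + 3)).
Take A(k)=k + 3, B(k)=k + 7, C(k)=k + 3/2.
Set up (k + 3)·f(k+1) − (k + 6)·f(k) − (k + 3/2) = 0.
Bound: deg f ≤ 3.
Solving with deg f ≤ 3: f(k) = k*(k**2 + 12*k + 17)/60.
So s_k = (B(k−1)f/C)·t_k = (k*(k + 6)*(k**2 + 12*k + 17)/(30*(2*k + 3)))·t_k = k*(k**2 + 12*k + 17)/(30*(k + 3)*(k + 4)*(k + 5)).
Verify: (2*k + 3)/(k**4 + 18*k**3 + 119*k**2 + 342*k + 360) matches t_k.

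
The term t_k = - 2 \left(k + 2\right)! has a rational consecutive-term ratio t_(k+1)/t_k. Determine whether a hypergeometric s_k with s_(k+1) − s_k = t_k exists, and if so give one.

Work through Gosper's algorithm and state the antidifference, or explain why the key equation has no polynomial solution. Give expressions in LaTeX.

no hypergeometric antidifference exists

r(k) = k + 3 after simplifying.
Normal form (A,B,C) = (k + 3, 1, 1).
Need (k + 3)·f(k+1) − (1)·f(k) = 1.
d = -1 from the (1,0,0) case.
d = -1 < 0 ⇒ no nonzero polynomial f; not summable.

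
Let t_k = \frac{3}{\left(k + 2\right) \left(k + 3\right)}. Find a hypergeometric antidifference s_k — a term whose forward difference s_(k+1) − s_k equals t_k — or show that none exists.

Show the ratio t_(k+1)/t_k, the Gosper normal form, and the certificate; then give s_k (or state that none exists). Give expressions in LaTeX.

s_k = \frac{3 k}{2 \left(k + 2\right)}

r(k) = (k + 2)/(k + 4) after simplifying.
A = k + 2, B = k + 4, C = 1.
f must satisfy (k + 2)·f(k+1) − (k + 3)·f(k) = 1.
From deg A=1, deg B=1, deg C=0: d=1.
Coefficient equations give f(k) = k/2.
R(k) = B(k−1)·f(k)/C(k) = k*(k + 3)/2; s_k = R·t_k = 3*k/(2*(k + 2)).
Verify: 3/(k**2 + 5*k + 6) matches t_k.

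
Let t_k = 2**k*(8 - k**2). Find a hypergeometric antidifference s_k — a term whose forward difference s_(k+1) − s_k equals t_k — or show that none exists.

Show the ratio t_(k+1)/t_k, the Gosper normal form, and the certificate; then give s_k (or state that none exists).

The ratio is 2*((k + 1)**2 - 8)/(k**2 - 8).
So A=2 and B=1, with C=k**2 - 8.
Set up (2)·f(k+1) − (1)·f(k) − (k**2 - 8) = 0.
d = 2 from the (0,0,2) case.
A polynomial solution: f(k) = k**2 - 4*k - 2.
R(k) = B(k−1)·f(k)/C(k) = (k**2 - 4*k - 2)/(k**2 - 8); s_k = R·t_k = 2**k*(-k**2 + 4*k + 2).
Check: Δs_k = 2**k*(8 - k**2). ✓

s_k = 2**k*(-k**2 + 4*k + 2)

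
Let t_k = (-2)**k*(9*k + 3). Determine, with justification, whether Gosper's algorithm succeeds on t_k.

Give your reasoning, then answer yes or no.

Yes. s_k = (-2)**k*(1 - 3*k).

r(k) = 2*(-3*k - 4)/(3*k + 1) after simplifying.
Gosper form: A/B · C(k+1)/C(k) with A=-2, B=1, C=k + 1/3.
Need (-2)·f(k+1) − (1)·f(k) = k + 1/3.
Bound: deg f ≤ 1.
A polynomial solution: f(k) = -(3*k - 1)/9.
Get s_k = R·t_k = (-2)**k*(1 - 3*k) with R(k) = B(k−1)f(k)/C(k) = -(3*k - 1)/(3*(3*k + 1)).
Δs = (-2)**k*(9*k + 3), as required.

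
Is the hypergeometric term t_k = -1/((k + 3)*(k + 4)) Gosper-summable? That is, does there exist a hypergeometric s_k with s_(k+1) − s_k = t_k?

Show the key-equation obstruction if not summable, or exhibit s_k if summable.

Yes. s_k = -k/(3*k + 9).

t_(k+1)/t_k = (k + 3)/(k + 5).
Take A(k)=k + 3, B(k)=k + 5, C(k)=1.
Set up (k + 3)·f(k+1) − (k + 4)·f(k) − (1) = 0.
Degrees (1,1,0) ⇒ d ≤ 1.
Match coefficients ⇒ f(k) = k/3.
Then R = B(k−1)f/C = k*(k + 4)/3, so s_k = R(k)·t_k = -k/(3*k + 9).
s_(k+1) − s_k = -1/(k**2 + 7*k + 12) = t_k.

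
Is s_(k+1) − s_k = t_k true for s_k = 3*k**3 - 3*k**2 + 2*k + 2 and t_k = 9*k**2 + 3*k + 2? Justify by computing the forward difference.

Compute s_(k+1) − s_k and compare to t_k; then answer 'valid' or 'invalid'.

s_(k+1) = 3*k**3 + 6*k**2 + 5*k + 4
s_(k+1) − s_k = 9*k**2 + 3*k + 2
(s_(k+1) − s_k) − t_k = 0

Valid — Δs_k = t_k.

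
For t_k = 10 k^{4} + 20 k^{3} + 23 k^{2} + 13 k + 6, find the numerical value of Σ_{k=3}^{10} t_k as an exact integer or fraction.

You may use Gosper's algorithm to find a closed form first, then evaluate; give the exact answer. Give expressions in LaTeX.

Step 1: r(k) = (10*k**4 + 60*k**3 + 143*k**2 + 159*k + 72)/(10*k**4 + 20*k**3 + 23*k**2 + 13*k + 6).
Gosper form: A/B · C(k+1)/C(k) with A=1, B=1, C=k**4 + 2*k**3 + 23*k**2/10 + 13*k/10 + 3/5.
Solve (1)·f(k+1) − (1)·f(k) = k**4 + 2*k**3 + 23*k**2/10 + 13*k/10 + 3/5.
From deg A=0, deg B=0, deg C=4: d=5.
Coefficient equations give f(k) = k*(2*k**4 + k**2 + 3)/10.
So s_k = (B(k−1)f/C)·t_k = (k*(2*k**4 + k**2 + 3)/(10*k**4 + 20*k**3 + 23*k**2 + 13*k + 6))·t_k = k*(2*k**4 + k**2 + 3).
Verify: 10*k**4 + 20*k**3 + 23*k**2 + 13*k + 6 matches t_k.
Sum = s_(11) − s_(3); s_(11) = 323466, s_(3) = 522 ⇒ 322944.

Σ = 322944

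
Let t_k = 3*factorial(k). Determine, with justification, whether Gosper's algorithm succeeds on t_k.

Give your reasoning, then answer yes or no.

Compute t_(k+1)/t_k: get k + 1.
A = k + 1, B = 1, C = 1.
Solve (k + 1)·f(k+1) − (1)·f(k) = 1.
Degrees (1,0,0) ⇒ d ≤ -1.
Bound -1 < 0, so the key equation has no polynomial solution.

No. Not Gosper-summable.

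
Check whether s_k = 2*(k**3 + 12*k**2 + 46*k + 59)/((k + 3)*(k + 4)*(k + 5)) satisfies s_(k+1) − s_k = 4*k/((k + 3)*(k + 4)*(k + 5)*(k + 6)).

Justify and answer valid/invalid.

s_(k+1) = 2*(46*k + (k + 1)**3 + 12*(k + 1)**2 + 105)/((k + 4)*(k + 5)*(k + 6))
s_(k+1) − s_k = 4*k/(k**4 + 18*k**3 + 119*k**2 + 342*k + 360)
(s_(k+1) − s_k) − t_k = 0

valid; difference matches t_k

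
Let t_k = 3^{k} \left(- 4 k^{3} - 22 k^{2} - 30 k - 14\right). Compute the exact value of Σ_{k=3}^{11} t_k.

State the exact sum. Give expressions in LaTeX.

t_(k+1)/t_k = 3*(2*k**3 + 17*k**2 + 43*k + 35)/(2*k**3 + 11*k**2 + 15*k + 7).
A = 3, B = 1, C = k**3 + 11*k**2/2 + 15*k/2 + 7/2.
f must satisfy (3)·f(k+1) − (1)·f(k) = k**3 + 11*k**2/2 + 15*k/2 + 7/2.
Degrees (0,0,3) ⇒ d ≤ 3.
Solving with deg f ≤ 3: f(k) = (2*k**3 + 2*k**2 + 1)/4.
Then R = B(k−1)f/C = (2*k**3 + 2*k**2 + 1)/(2*(2*k**3 + 11*k**2 + 15*k + 7)), so s_k = R(k)·t_k = 3**k*(-2*k**3 - 2*k**2 - 1).
Verify: 3**k*(-4*k**3 - 22*k**2 - 30*k - 14) matches t_k.
Evaluate s at k=12 and k=3: -1990246545 and -1971; difference -1990244574.

Σ = -1990244574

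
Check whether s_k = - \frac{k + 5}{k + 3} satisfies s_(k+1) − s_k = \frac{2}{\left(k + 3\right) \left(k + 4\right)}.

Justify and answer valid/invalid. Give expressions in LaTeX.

valid; difference matches t_k

s_(k+1) = (-k - 6)/(k + 4)
s_(k+1) − s_k = 2/(k**2 + 7*k + 12)
(s_(k+1) − s_k) − t_k = 0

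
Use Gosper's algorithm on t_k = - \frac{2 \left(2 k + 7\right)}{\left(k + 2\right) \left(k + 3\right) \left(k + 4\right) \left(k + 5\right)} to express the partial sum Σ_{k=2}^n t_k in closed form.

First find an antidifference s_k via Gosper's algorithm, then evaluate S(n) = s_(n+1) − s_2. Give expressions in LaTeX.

Step 1: r(k) = (k + 2)*(2*k + 9)/((k + 6)*(2*k + 7)).
Gosper form: A/B · C(k+1)/C(k) with A=k + 2, B=k + 6, C=k + 7/2.
Need (k + 2)·f(k+1) − (k + 5)·f(k) = k + 7/2.
Degrees (1,1,1) ⇒ d ≤ 3.
Coefficient equations give f(k) = k*(k + 3)*(k + 6)/16.
R(k) = B(k−1)·f(k)/C(k) = k*(k + 3)*(k + 5)*(k + 6)/(8*(2*k + 7)); s_k = R·t_k = k*(-k - 6)/(4*(k**2 + 6*k + 8)).
Check: Δs_k = 2*(-2*k - 7)/(k**4 + 14*k**3 + 71*k**2 + 154*k + 120). ✓
Evaluate: s_(n+1) = (-n**2 - 8*n - 7)/(4*(n**2 + 8*n + 15)); subtract s_(2) = -1/6 ⇒ S(n) = (-n**2 - 8*n + 9)/(12*(n**2 + 8*n + 15)).

S(n) = \frac{- n^{2} - 8 n + 9}{12 \left(n^{2} + 8 n + 15\right)}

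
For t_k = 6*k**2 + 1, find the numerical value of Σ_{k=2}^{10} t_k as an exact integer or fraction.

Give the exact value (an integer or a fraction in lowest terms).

t_(k+1)/t_k = (6*(k + 1)**2 + 1)/(6*k**2 + 1).
Gosper form: A/B · C(k+1)/C(k) with A=1, B=1, C=k**2 + 1/6.
f must satisfy (1)·f(k+1) − (1)·f(k) = k**2 + 1/6.
Degrees (0,0,2) ⇒ d ≤ 3.
Solve for f: f(k) = k*(2*k**2 - 3*k + 2)/6 (degree 3 ≤ 3).
Get s_k = R·t_k = k*(2*k**2 - 3*k + 2) with R(k) = B(k−1)f(k)/C(k) = k*(2*k**2 - 3*k + 2)/(6*k**2 + 1).
Check: Δs_k = 6*k**2 + 1. ✓
Telescoping: Σ = s_(11) − s_(2) = 2321 − (8) = 2313.

Σ = 2313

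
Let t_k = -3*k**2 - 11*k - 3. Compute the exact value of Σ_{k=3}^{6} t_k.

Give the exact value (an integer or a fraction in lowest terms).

t_(k+1)/t_k = (3*k**2 + 17*k + 17)/(3*k**2 + 11*k + 3).
A = 1, B = 1, C = k**2 + 11*k/3 + 1.
Need (1)·f(k+1) − (1)·f(k) = k**2 + 11*k/3 + 1.
Bound: deg f ≤ 3.
Match coefficients ⇒ f(k) = k*(k**2 + 4*k - 2)/3.
Certificate R = B(k−1)f/C = k*(k**2 + 4*k - 2)/(3*k**2 + 11*k + 3) gives s_k = k*(-k**2 - 4*k + 2).
Δs = -3*k**2 - 11*k - 3, as required.
Sum = s_(7) − s_(3); s_(7) = -525, s_(3) = -57 ⇒ -468.

Σ = -468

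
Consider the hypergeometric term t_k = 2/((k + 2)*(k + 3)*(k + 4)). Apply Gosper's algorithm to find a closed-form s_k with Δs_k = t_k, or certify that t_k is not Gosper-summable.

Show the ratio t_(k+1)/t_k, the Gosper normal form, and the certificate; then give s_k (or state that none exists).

The ratio is (k + 2)/(k + 5).
Factor: A=k + 2; B=k + 5; C=1.
f must satisfy (k + 2)·f(k+1) − (k + 4)·f(k) = 1.
deg f ≤ 2 (via 1,1,0).
Solve for f: f(k) = k*(k + 5)/12 (degree 2 ≤ 2).
R(k) = B(k−1)·f(k)/C(k) = k*(k + 4)*(k + 5)/12; s_k = R·t_k = k*(k + 5)/(6*(k + 2)*(k + 3)).
Verify: 2/(k**3 + 9*k**2 + 26*k + 24) matches t_k.

s_k = k*(k + 5)/(6*(k + 2)*(k + 3))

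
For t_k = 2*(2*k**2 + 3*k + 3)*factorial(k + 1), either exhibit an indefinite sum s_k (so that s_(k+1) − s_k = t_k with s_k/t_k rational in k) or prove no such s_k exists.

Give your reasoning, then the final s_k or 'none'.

s_k = 2*(2*k - 1)*factorial(k + 1)

Ratio r(k) = (k + 2)*(3*k + 2*(k + 1)**2 + 6)/(2*k**2 + 3*k + 3).
Normal form (A,B,C) = (k + 2, 1, k**2 + 3*k/2 + 3/2).
Need (k + 2)·f(k+1) − (1)·f(k) = k**2 + 3*k/2 + 3/2.
Degrees (1,0,2) ⇒ d ≤ 1.
Match coefficients ⇒ f(k) = (2*k - 1)/2.
So s_k = (B(k−1)f/C)·t_k = ((2*k - 1)/(2*k**2 + 3*k + 3))·t_k = 2*(2*k - 1)*factorial(k + 1).
Check: Δs_k = 2*(2*k**2 + 3*k + 3)*factorial(k + 1). ✓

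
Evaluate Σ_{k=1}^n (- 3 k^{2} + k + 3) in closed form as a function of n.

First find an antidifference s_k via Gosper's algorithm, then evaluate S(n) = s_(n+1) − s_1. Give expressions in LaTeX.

r(k) = (k - 3*(k + 1)**2 + 4)/(-3*k**2 + k + 3) after simplifying.
Factor: A=1; B=1; C=k**2 - k/3 - 1.
Need (1)·f(k+1) − (1)·f(k) = k**2 - k/3 - 1.
From deg A=0, deg B=0, deg C=2: d=3.
Solve for f: f(k) = k*(k**2 - 2*k - 2)/3 (degree 3 ≤ 3).
R(k) = B(k−1)·f(k)/C(k) = k*(k**2 - 2*k - 2)/(3*k**2 - k - 3); s_k = R·t_k = k*(-k**2 + 2*k + 2).
Verify: -3*k**2 + k + 3 matches t_k.
Telescope: S(n) = s_(n+1) − s_(1) = -n**3 - n**2 + 3*n + 3 − (3) = n*(-n**2 - n + 3).

S(n) = n \left(- n^{2} - n + 3\right)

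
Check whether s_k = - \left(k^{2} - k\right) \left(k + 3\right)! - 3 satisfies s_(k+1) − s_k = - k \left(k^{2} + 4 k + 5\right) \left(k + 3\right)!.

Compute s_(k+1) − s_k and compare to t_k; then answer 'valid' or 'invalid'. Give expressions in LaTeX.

s_(k+1) = (k - (k + 1)**2 + 1)*factorial(k + 4) - 3
s_(k+1) − s_k = -k*(k**2 + 4*k + 5)*factorial(k + 3)
(s_(k+1) − s_k) − t_k = 0

Valid: the claim telescopes to t_k.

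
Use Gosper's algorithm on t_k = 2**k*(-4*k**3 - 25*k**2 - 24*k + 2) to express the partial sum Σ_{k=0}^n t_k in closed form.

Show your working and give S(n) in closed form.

S(n) = -8*2**n*n**3 - 26*2**n*n**2 - 20*2**n*n + 6*2**n - 4

The ratio is 2*(4*k**3 + 37*k**2 + 86*k + 51)/(4*k**3 + 25*k**2 + 24*k - 2).
So A=2 and B=1, with C=k**3 + 25*k**2/4 + 6*k - 1/2.
Key eq: (2)·f(k+1) = (1)·f(k) + (k**3 + 25*k**2/4 + 6*k - 1/2).
Degrees (0,0,3) ⇒ d ≤ 3.
Solve for f: f(k) = (4*k**3 + k**2 - 4*k - 4)/4 (degree 3 ≤ 3).
Get s_k = R·t_k = 2**k*(-4*k**3 - k**2 + 4*k + 4) with R(k) = B(k−1)f(k)/C(k) = (4*k**3 + k**2 - 4*k - 4)/(4*k**3 + 25*k**2 + 24*k - 2).
Verify: 2**k*(-4*k**3 - 25*k**2 - 24*k + 2) matches t_k.
Evaluate: s_(n+1) = 2**(n + 1)*(-4*n**3 - 13*n**2 - 10*n + 3); subtract s_(0) = 4 ⇒ S(n) = -8*2**n*n**3 - 26*2**n*n**2 - 20*2**n*n + 6*2**n - 4.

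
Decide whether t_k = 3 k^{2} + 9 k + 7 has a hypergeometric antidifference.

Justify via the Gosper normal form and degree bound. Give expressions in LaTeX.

Yes. s_k = k \left(k^{2} + 3 k + 3\right).

Ratio r(k) = (3*k**2 + 15*k + 19)/(3*k**2 + 9*k + 7).
So A=1 and B=1, with C=k**2 + 3*k + 7/3.
Solve (1)·f(k+1) − (1)·f(k) = k**2 + 3*k + 7/3.
d = 3 from the (0,0,2) case.
Coefficient equations give f(k) = k*(k**2 + 3*k + 3)/3.
Then R = B(k−1)f/C = k*(k**2 + 3*k + 3)/(3*k**2 + 9*k + 7), so s_k = R(k)·t_k = k*(k**2 + 3*k + 3).
Verify: 3*k**2 + 9*k + 7 matches t_k.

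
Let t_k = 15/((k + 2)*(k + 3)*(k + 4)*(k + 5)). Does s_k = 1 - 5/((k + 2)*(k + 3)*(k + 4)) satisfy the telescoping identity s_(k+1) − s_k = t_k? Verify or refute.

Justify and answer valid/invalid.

s_(k+1) = 1 - 5/((k + 3)*(k + 4)*(k + 5))
s_(k+1) − s_k = 15/((k + 2)*(k + 3)*(k + 4)*(k + 5))
(s_(k+1) − s_k) − t_k = 0

valid; difference matches t_k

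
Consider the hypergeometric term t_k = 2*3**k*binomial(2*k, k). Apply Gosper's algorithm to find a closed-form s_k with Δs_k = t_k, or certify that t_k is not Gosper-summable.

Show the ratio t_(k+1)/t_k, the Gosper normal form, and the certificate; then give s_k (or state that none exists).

none (Gosper's algorithm certifies no s_k)

Compute t_(k+1)/t_k: get 6*(2*k + 1)/(k + 1).
Gosper form: A/B · C(k+1)/C(k) with A=12*k + 6, B=k + 1, C=1.
Need (12*k + 6)·f(k+1) − (k)·f(k) = 1.
d = -1 from the (1,1,0) case.
deg f ≤ -1 is impossible — no certificate.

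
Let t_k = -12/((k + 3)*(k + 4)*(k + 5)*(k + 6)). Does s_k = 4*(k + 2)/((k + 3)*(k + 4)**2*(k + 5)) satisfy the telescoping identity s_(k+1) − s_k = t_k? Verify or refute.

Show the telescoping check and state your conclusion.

s_(k+1) = 4*(k + 3)/((k + 4)*(k + 5)**2*(k + 6))
s_(k+1) − s_k = 4*(-(k + 2)*(k + 5)*(k + 6) + (k + 3)**2*(k + 4))/((k + 3)*(k + 4)**2*(k + 5)**2*(k + 6))
(s_(k+1) − s_k) − t_k = 16*(2*k + 9)/(k**6 + 27*k**5 + 301*k**4 + 1773*k**3 + 5818*k**2 + 10080*k + 7200)

Invalid: residual 16*(2*k + 9)/(k**6 + 27*k**5 + 301*k**4 + 1773*k**3 + 5818*k**2 + 10080*k + 7200) ≠ 0.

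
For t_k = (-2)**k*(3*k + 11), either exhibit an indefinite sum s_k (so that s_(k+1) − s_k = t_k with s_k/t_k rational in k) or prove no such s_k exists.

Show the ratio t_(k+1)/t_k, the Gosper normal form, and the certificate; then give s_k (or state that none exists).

s_k = (-2)**k*(-k - 3)

Ratio r(k) = 2*(-3*k - 14)/(3*k + 11).
Normal form (A,B,C) = (-2, 1, k + 11/3).
Solve (-2)·f(k+1) − (1)·f(k) = k + 11/3.
Degrees (0,0,1) ⇒ d ≤ 1.
A polynomial solution: f(k) = -(k + 3)/3.
R(k) = B(k−1)·f(k)/C(k) = -(k + 3)/(3*k + 11); s_k = R·t_k = (-2)**k*(-k - 3).
Δs = (-2)**k*(3*k + 11), as required.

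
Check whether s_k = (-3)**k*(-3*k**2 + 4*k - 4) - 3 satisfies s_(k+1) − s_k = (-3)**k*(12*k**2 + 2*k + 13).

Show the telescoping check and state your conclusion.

Valid — Δs_k = t_k.

s_(k+1) = -3*(-3)**k*(4*k - 3*(k + 1)**2) - 3
s_(k+1) − s_k = (-3)**k*(12*k**2 + 2*k + 13)
(s_(k+1) − s_k) − t_k = 0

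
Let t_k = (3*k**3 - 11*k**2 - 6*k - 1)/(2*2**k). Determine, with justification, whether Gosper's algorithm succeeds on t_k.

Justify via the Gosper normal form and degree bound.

r(k) = (3*k**3 - 2*k**2 - 19*k - 15)/(2*(3*k**3 - 11*k**2 - 6*k - 1)) after simplifying.
A = 1/2, B = 1, C = k**3 - 11*k**2/3 - 2*k - 1/3.
Key eq: (1/2)·f(k+1) = (1)·f(k) + (k**3 - 11*k**2/3 - 2*k - 1/3).
From deg A=0, deg B=0, deg C=3: d=3.
A polynomial solution: f(k) = -2*(3*k**3 - 2*k**2 - k - 1)/3.
Then R = B(k−1)f/C = -2*(3*k**3 - 2*k**2 - k - 1)/(3*k**3 - 11*k**2 - 6*k - 1), so s_k = R(k)·t_k = (-3*k**3 + 2*k**2 + k + 1)/2**k.
Check: Δs_k = (3*k**3 - 11*k**2 - 6*k - 1)/(2*2**k). ✓

Yes. s_k = (-3*k**3 + 2*k**2 + k + 1)/2**k.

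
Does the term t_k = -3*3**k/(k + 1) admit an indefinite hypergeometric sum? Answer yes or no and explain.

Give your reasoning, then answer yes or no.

Step 1: r(k) = 3*(k + 1)/(k + 2).
Normal form (A,B,C) = (3*k + 3, k + 2, 1).
f must satisfy (3*k + 3)·f(k+1) − (k + 1)·f(k) = 1.
d = -1 from the (1,1,0) case.
d = -1 < 0 ⇒ no nonzero polynomial f; not summable.

No — negative degree bound, so no certificate f.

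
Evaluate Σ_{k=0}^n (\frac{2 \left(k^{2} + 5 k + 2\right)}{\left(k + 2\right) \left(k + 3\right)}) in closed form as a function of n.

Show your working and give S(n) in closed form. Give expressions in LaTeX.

S(n) = \frac{2 \left(n^{2} + 2 n + 1\right)}{n + 3}

r(k) = (k + 2)*(5*k + (k + 1)**2 + 7)/((k + 4)*(k**2 + 5*k + 2)) after simplifying.
A = k + 2, B = k + 4, C = k**2 + 5*k + 2.
Need (k + 2)·f(k+1) − (k + 3)·f(k) = k**2 + 5*k + 2.
From deg A=1, deg B=1, deg C=2: d=2.
Coefficient equations give f(k) = k**2.
So s_k = (B(k−1)f/C)·t_k = (k**2*(k + 3)/(k**2 + 5*k + 2))·t_k = 2*k**2/(k + 2).
Verify: 2*(k**2 + 5*k + 2)/(k**2 + 5*k + 6) matches t_k.
Evaluate: s_(n+1) = 2*(n**2 + 2*n + 1)/(n + 3); subtract s_(0) = 0 ⇒ S(n) = 2*(n**2 + 2*n + 1)/(n + 3).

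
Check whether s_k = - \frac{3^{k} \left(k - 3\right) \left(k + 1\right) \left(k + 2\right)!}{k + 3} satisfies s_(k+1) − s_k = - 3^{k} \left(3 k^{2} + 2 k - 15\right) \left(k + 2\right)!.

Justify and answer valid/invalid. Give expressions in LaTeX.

s_(k+1) = -3**(k + 1)*(k - 2)*(k + 2)*factorial(k + 3)/(k + 4)
s_(k+1) − s_k = -3**k*(3*k**4 + 17*k**3 + 13*k**2 - 61*k - 96)*factorial(k + 2)/((k + 3)*(k + 4))
(s_(k+1) − s_k) − t_k = 2*3**k*(3*k**3 + 11*k**2 - 10*k - 42)*factorial(k + 2)/((k + 3)*(k + 4))

Invalid: residual \frac{2 \cdot 3^{k} \left(3 k^{3} + 11 k^{2} - 10 k - 42\right) \left(k + 2\right)!}{\left(k + 3\right) \left(k + 4\right)} ≠ 0.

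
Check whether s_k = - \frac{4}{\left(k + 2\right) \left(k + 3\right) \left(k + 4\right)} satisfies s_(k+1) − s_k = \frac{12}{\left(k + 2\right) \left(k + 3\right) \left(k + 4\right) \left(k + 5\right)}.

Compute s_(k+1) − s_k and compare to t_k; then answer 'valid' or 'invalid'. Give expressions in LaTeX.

s_(k+1) = -4/((k + 3)*(k + 4)*(k + 5))
s_(k+1) − s_k = 12/((k + 2)*(k + 3)*(k + 4)*(k + 5))
(s_(k+1) − s_k) − t_k = 0

Valid: the claim telescopes to t_k.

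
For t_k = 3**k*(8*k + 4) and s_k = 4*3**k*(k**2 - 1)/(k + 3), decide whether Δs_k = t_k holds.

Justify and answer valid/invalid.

Invalid: residual 16*3**k*(-k**2 - 3*k - 2)/(k**2 + 7*k + 12) ≠ 0.

s_(k+1) = 12*3**k*k*(k + 2)/(k + 4)
s_(k+1) − s_k = 3**k*(8*k**3 + 44*k**2 + 76*k + 16)/(k**2 + 7*k + 12)
(s_(k+1) − s_k) − t_k = 16*3**k*(-k**2 - 3*k - 2)/(k**2 + 7*k + 12)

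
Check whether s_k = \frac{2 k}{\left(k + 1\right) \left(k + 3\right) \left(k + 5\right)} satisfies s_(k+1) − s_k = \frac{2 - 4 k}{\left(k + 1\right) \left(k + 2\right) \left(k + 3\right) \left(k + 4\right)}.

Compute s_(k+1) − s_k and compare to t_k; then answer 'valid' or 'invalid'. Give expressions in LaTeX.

s_(k+1) = 2*(k + 1)/((k + 2)*(k + 4)*(k + 6))
s_(k+1) − s_k = 2*(-2*k**3 - 12*k**2 - 10*k + 15)/(k**6 + 21*k**5 + 175*k**4 + 735*k**3 + 1624*k**2 + 1764*k + 720)
(s_(k+1) − s_k) − t_k = 6*(3*k**2 + 13*k - 5)/(k**6 + 21*k**5 + 175*k**4 + 735*k**3 + 1624*k**2 + 1764*k + 720)

Invalid: residual \frac{6 \left(3 k^{2} + 13 k - 5\right)}{k^{6} + 21 k^{5} + 175 k^{4} + 735 k^{3} + 1624 k^{2} + 1764 k + 720} ≠ 0.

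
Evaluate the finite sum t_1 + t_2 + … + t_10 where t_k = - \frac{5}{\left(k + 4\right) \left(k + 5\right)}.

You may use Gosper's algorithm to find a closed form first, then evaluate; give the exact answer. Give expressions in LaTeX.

The ratio is (k + 4)/(k + 6).
Normal form (A,B,C) = (k + 4, k + 6, 1).
Need (k + 4)·f(k+1) − (k + 5)·f(k) = 1.
deg f ≤ 1 (via 1,1,0).
Solve for f: f(k) = k/4 (degree 1 ≤ 1).
So s_k = (B(k−1)f/C)·t_k = (k*(k + 5)/4)·t_k = -5*k/(4*k + 16).
Δs = -5/(k**2 + 9*k + 20), as required.
Sum = s_(11) − s_(1); s_(11) = -11/12, s_(1) = -1/4 ⇒ -2/3.

Σ = -2/3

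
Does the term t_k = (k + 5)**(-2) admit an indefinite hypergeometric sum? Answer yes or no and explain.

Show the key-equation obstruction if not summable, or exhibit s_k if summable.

Ratio r(k) = (k + 5)**2/(k + 6)**2.
A = k**2 + 10*k + 25, B = k**2 + 12*k + 36, C = 1.
Set up (k**2 + 10*k + 25)·f(k+1) − (k**2 + 10*k + 25)·f(k) − (1) = 0.
Bound: deg f ≤ 0.
Write f(k) = c0. Then LHS − RHS = -1, requiring -1 = 0: contradictory. No certificate.

No — key equation has no polynomial f.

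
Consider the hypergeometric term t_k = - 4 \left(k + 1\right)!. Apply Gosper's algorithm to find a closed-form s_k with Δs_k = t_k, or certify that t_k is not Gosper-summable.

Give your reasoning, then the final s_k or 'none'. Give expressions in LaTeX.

not Gosper-summable; s_k does not exist

Compute t_(k+1)/t_k: get k + 2.
Factor: A=k + 2; B=1; C=1.
Solve (k + 2)·f(k+1) − (1)·f(k) = 1.
Degrees (1,0,0) ⇒ d ≤ -1.
d = -1 < 0 ⇒ no nonzero polynomial f; not summable.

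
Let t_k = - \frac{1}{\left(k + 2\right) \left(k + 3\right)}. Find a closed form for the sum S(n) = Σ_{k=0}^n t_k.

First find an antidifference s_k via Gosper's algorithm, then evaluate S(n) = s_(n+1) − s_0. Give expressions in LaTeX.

S(n) = \frac{- n - 1}{2 \left(n + 3\right)}

Ratio r(k) = (k + 2)/(k + 4).
So A=k + 2 and B=k + 4, with C=1.
Key eq: (k + 2)·f(k+1) = (k + 3)·f(k) + (1).
Degrees (1,1,0) ⇒ d ≤ 1.
A polynomial solution: f(k) = k/2.
Certificate R = B(k−1)f/C = k*(k + 3)/2 gives s_k = -k/(2*k + 4).
Verify: -1/(k**2 + 5*k + 6) matches t_k.
Evaluate: s_(n+1) = (-n - 1)/(2*(n + 3)); subtract s_(0) = 0 ⇒ S(n) = (-n - 1)/(2*(n + 3)).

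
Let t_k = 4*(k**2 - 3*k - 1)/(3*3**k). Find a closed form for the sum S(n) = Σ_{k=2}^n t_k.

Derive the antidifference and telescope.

S(n) = 3**(-n - 1)*(-3**n - 2*n**2 + 5)

Ratio r(k) = (k**2 - k - 3)/(3*(k**2 - 3*k - 1)).
Gosper form: A/B · C(k+1)/C(k) with A=1/3, B=1, C=k**2 - 3*k - 1.
Solve (1/3)·f(k+1) − (1)·f(k) = k**2 - 3*k - 1.
Degrees (0,0,2) ⇒ d ≤ 2.
Coefficient equations give f(k) = -3*(2*k**2 - 4*k - 3)/4.
Get s_k = R·t_k = (-2*k**2 + 4*k + 3)/3**k with R(k) = B(k−1)f(k)/C(k) = -3*(2*k**2 - 4*k - 3)/(4*(k**2 - 3*k - 1)).
Check: Δs_k = 4*(k**2 - 3*k - 1)/(3*3**k). ✓
Telescope: S(n) = s_(n+1) − s_(2) = 3**(-n - 1)*(5 - 2*n**2) − (1/3) = 3**(-n - 1)*(-3**n - 2*n**2 + 5).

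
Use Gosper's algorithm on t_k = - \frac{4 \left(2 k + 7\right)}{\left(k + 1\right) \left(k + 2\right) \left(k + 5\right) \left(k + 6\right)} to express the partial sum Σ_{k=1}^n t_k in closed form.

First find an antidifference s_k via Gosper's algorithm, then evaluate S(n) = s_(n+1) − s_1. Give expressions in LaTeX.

S(n) = \frac{n \left(- n - 8\right)}{3 \left(n^{2} + 8 n + 12\right)}

Ratio r(k) = (k + 1)*(k + 5)*(2*k + 9)/((k + 3)*(k + 7)*(2*k + 7)).
Gosper form: A/B · C(k+1)/C(k) with A=k + 1, B=k + 7, C=k**3 + 21*k**2/2 + 73*k/2 + 42.
Set up (k + 1)·f(k+1) − (k + 6)·f(k) − (k**3 + 21*k**2/2 + 73*k/2 + 42) = 0.
d = 5 from the (1,1,3) case.
Solve for f: f(k) = k*(k + 2)*(k + 3)*(k + 4)*(k + 6)/10 (degree 5 ≤ 5).
R(k) = B(k−1)·f(k)/C(k) = k*(k + 2)*(k + 6)**2/(5*(2*k + 7)); s_k = R·t_k = 4*k*(-k - 6)/(5*(k**2 + 6*k + 5)).
s_(k+1) − s_k = 4*(-2*k - 7)/(k**4 + 14*k**3 + 65*k**2 + 112*k + 60) = t_k.
Telescope: S(n) = s_(n+1) − s_(1) = 4*(-n**2 - 8*n - 7)/(5*(n**2 + 8*n + 12)) − (-7/15) = n*(-n - 8)/(3*(n**2 + 8*n + 12)).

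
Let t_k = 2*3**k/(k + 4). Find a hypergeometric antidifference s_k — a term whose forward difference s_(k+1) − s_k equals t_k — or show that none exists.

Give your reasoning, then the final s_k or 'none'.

Step 1: r(k) = 3*(k + 4)/(k + 5).
Normal form (A,B,C) = (3*k + 12, k + 5, 1).
f must satisfy (3*k + 12)·f(k+1) − (k + 4)·f(k) = 1.
deg f ≤ -1 (via 1,1,0).
Bound -1 < 0, so the key equation has no polynomial solution.

not Gosper-summable; s_k does not exist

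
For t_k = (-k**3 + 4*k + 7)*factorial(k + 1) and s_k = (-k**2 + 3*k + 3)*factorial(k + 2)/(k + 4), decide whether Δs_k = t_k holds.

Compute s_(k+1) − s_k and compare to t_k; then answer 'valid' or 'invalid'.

s_(k+1) = (-k**2 + k + 5)*factorial(k + 3)/(k + 5)
s_(k+1) − s_k = (-k**4 - 5*k**3 + 2*k**2 + 29*k + 45)*factorial(k + 2)/((k + 4)*(k + 5))
(s_(k+1) − s_k) − t_k = 2*(k**4 + 4*k**3 - 5*k**2 - 20*k - 25)*factorial(k + 1)/((k + 4)*(k + 5))

Invalid: residual 2*(k**4 + 4*k**3 - 5*k**2 - 20*k - 25)*factorial(k + 1)/((k + 4)*(k + 5)) ≠ 0.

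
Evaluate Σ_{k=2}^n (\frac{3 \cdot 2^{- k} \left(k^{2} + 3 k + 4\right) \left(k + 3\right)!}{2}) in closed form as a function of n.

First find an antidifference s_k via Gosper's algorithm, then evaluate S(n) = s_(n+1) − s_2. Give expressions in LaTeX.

S(n) = -180 + \frac{3 \cdot 2^{- n} n \left(n + 4\right)!}{2} + \frac{3 \cdot 2^{- n} \left(n + 4\right)!}{2}

Step 1: r(k) = (k + 4)*(3*k + (k + 1)**2 + 7)/(2*(k**2 + 3*k + 4)).
Factor: A=k/2 + 2; B=1; C=k**2 + 3*k + 4.
Solve (k/2 + 2)·f(k+1) − (1)·f(k) = k**2 + 3*k + 4.
deg f ≤ 1 (via 1,0,2).
A polynomial solution: f(k) = 2*k.
Then R = B(k−1)f/C = 2*k/(k**2 + 3*k + 4), so s_k = R(k)·t_k = 3*k*factorial(k + 3)/2**k.
s_(k+1) − s_k = 3*(k**2 + 3*k + 4)*factorial(k + 3)/(2*2**k) = t_k.
Evaluate: s_(n+1) = 3*2**(-n - 1)*(n + 1)*factorial(n + 4); subtract s_(2) = 180 ⇒ S(n) = -180 + 3*n*factorial(n + 4)/(2*2**n) + 3*factorial(n + 4)/(2*2**n).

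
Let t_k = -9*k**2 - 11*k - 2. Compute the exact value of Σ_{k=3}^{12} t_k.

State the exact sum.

r(k) = (9*k**2 + 29*k + 22)/(9*k**2 + 11*k + 2) after simplifying.
A = 1, B = 1, C = k**2 + 11*k/9 + 2/9.
Key eq: (1)·f(k+1) = (1)·f(k) + (k**2 + 11*k/9 + 2/9).
Degrees (0,0,2) ⇒ d ≤ 3.
A polynomial solution: f(k) = k*(k + 1)*(3*k - 2)/9.
Certificate R = B(k−1)f/C = k*(3*k - 2)/(9*k + 2) gives s_k = k*(-3*k**2 - k + 2).
Check: Δs_k = -9*k**2 - 11*k - 2. ✓
Evaluate s at k=13 and k=3: -6734 and -84; difference -6650.

Σ = -6650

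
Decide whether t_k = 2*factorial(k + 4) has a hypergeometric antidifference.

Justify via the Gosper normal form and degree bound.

Ratio r(k) = k + 5.
Normal form (A,B,C) = (k + 5, 1, 1).
Key eq: (k + 5)·f(k+1) = (1)·f(k) + (1).
From deg A=1, deg B=0, deg C=0: d=-1.
Negative degree bound (-1): no f exists, t_k not Gosper-summable.

No — key equation has no polynomial f.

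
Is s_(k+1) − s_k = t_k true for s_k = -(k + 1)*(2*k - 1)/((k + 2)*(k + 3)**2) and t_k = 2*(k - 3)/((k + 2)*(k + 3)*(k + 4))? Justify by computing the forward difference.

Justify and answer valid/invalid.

s_(k+1) = -(k + 2)*(2*k + 1)/((k + 3)*(k + 4)**2)
s_(k+1) − s_k = 2*(k**3 - 16*k - 14)/(k**5 + 16*k**4 + 101*k**3 + 314*k**2 + 480*k + 288)
(s_(k+1) − s_k) − t_k = 2*(-4*k**2 - 7*k + 22)/(k**5 + 16*k**4 + 101*k**3 + 314*k**2 + 480*k + 288)

Invalid: residual 2*(-4*k**2 - 7*k + 22)/(k**5 + 16*k**4 + 101*k**3 + 314*k**2 + 480*k + 288) ≠ 0.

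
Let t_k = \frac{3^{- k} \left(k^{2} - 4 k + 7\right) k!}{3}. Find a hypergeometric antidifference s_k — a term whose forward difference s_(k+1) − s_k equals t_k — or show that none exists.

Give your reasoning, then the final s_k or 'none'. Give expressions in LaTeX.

Compute t_(k+1)/t_k: get (k**3 - k**2 + 2*k + 4)/(3*(k**2 - 4*k + 7)).
So A=k/3 + 1/3 and B=1, with C=k**2 - 4*k + 7.
Key eq: (k/3 + 1/3)·f(k+1) = (1)·f(k) + (k**2 - 4*k + 7).
From deg A=1, deg B=0, deg C=2: d=1.
Coefficient equations give f(k) = 3*(k - 3).
R(k) = B(k−1)·f(k)/C(k) = 3*(k - 3)/(k**2 - 4*k + 7); s_k = R·t_k = (k - 3)*factorial(k)/3**k.
s_(k+1) − s_k = (k**2 - 4*k + 7)*factorial(k)/(3*3**k) = t_k.

s_k = 3^{- k} \left(k - 3\right) k!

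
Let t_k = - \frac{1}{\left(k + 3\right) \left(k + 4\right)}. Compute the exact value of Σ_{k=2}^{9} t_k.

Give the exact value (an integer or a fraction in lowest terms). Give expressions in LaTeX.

The ratio is (k + 3)/(k + 5).
Gosper form: A/B · C(k+1)/C(k) with A=k + 3, B=k + 5, C=1.
Solve (k + 3)·f(k+1) − (k + 4)·f(k) = 1.
Degrees (1,1,0) ⇒ d ≤ 1.
Match coefficients ⇒ f(k) = k/3.
Get s_k = R·t_k = -k/(3*k + 9) with R(k) = B(k−1)f(k)/C(k) = k*(k + 4)/3.
Δs = -1/(k**2 + 7*k + 12), as required.
Telescoping: Σ = s_(10) − s_(2) = -10/39 − (-2/15) = -8/65.

Σ = -8/65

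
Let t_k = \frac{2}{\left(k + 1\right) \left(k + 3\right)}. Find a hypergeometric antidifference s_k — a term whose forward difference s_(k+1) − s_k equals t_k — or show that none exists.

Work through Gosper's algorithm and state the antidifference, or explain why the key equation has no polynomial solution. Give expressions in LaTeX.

Ratio r(k) = (k + 1)*(k + 3)/((k + 2)*(k + 4)).
A = k + 1, B = k + 4, C = k + 2.
Set up (k + 1)·f(k+1) − (k + 3)·f(k) − (k + 2) = 0.
Bound: deg f ≤ 2.
Match coefficients ⇒ f(k) = k*(3*k + 5)/4.
Get s_k = R·t_k = k*(3*k + 5)/(2*(k + 1)*(k + 2)) with R(k) = B(k−1)f(k)/C(k) = k*(k + 3)*(3*k + 5)/(4*(k + 2)).
Verify: 2/(k**2 + 4*k + 3) matches t_k.

s_k = \frac{k \left(3 k + 5\right)}{2 \left(k + 1\right) \left(k + 2\right)}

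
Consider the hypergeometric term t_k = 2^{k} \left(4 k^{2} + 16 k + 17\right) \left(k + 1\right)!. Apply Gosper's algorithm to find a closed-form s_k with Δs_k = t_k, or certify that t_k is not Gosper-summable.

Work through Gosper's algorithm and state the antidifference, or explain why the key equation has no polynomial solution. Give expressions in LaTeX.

s_k = 2^{k} \left(2 k + 3\right) \left(k + 1\right)!

Step 1: r(k) = 2*(4*k**3 + 32*k**2 + 85*k + 74)/(4*k**2 + 16*k + 17).
A = 2*k + 4, B = 1, C = k**2 + 4*k + 17/4.
Set up (2*k + 4)·f(k+1) − (1)·f(k) − (k**2 + 4*k + 17/4) = 0.
From deg A=1, deg B=0, deg C=2: d=1.
Solve for f: f(k) = (2*k + 3)/4 (degree 1 ≤ 1).
So s_k = (B(k−1)f/C)·t_k = ((2*k + 3)/(4*k**2 + 16*k + 17))·t_k = 2**k*(2*k + 3)*factorial(k + 1).
Δs = 2**k*(4*k**2 + 16*k + 17)*factorial(k + 1), as required.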